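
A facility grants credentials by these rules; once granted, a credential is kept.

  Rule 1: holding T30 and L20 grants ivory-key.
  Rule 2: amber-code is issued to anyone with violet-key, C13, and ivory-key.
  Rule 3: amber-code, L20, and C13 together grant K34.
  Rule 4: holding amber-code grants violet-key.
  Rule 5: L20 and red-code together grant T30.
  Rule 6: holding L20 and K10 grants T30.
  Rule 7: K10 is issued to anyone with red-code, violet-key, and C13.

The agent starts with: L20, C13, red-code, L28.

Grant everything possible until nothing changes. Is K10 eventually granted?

K10 would need red-code, violet-key, and C13 (Rule 7), but violet-key is never granted.

No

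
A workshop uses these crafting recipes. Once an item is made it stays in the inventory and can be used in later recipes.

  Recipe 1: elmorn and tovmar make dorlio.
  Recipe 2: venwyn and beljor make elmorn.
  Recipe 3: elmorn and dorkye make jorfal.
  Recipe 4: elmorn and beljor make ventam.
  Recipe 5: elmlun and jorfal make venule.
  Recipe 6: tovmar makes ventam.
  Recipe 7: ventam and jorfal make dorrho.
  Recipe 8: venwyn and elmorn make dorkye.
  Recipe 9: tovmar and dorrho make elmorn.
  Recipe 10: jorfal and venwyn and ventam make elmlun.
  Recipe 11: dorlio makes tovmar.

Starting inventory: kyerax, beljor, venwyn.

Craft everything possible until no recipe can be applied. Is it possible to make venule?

Yes

Using Recipe 2, venwyn and beljor make elmorn.
venwyn and elmorn → dorkye (Recipe 8).
elmorn and beljor → ventam (Recipe 4).
Using Recipe 3, elmorn and dorkye make jorfal.
Using Recipe 10, jorfal, venwyn, and ventam make elmlun.
Using Recipe 5, elmlun and jorfal make venule.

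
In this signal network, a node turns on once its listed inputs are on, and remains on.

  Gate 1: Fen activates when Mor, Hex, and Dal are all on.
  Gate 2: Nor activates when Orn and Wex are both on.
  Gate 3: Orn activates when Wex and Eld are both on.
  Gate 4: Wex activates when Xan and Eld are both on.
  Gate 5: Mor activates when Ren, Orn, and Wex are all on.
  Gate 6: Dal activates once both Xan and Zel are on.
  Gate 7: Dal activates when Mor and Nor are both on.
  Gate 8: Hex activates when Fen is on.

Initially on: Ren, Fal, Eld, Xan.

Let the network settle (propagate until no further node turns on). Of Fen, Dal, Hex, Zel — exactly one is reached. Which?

Dal

Gate 4: Xan and Eld on → Wex on.
Wex and Eld are on, so Orn activates (Gate 3).
Gate 5: Ren, Orn, and Wex on → Mor on.
Orn and Wex are on, so Nor activates (Gate 2).
Mor and Nor are on, so Dal activates (Gate 7).
No rule produces Zel, and it is not given. Hex would need Fen (Gate 8), but Fen never turns on. Fen would need Mor, Hex, and Dal (Gate 1), but Hex never turns on.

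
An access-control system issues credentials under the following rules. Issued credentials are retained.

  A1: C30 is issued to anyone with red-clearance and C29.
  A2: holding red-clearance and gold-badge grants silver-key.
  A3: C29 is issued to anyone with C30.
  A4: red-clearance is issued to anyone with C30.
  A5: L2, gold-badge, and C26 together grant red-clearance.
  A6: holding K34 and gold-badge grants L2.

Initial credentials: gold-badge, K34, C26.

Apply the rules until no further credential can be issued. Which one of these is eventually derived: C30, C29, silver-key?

Holding K34 and gold-badge grants L2 (A6).
Holding L2, gold-badge, and C26 grants red-clearance (A5).
Holding red-clearance and gold-badge grants silver-key (A2).
C29 would need C30 (A3), but C30 is never granted. C30 would need red-clearance and C29 (A1), but C29 is never granted.

silver-key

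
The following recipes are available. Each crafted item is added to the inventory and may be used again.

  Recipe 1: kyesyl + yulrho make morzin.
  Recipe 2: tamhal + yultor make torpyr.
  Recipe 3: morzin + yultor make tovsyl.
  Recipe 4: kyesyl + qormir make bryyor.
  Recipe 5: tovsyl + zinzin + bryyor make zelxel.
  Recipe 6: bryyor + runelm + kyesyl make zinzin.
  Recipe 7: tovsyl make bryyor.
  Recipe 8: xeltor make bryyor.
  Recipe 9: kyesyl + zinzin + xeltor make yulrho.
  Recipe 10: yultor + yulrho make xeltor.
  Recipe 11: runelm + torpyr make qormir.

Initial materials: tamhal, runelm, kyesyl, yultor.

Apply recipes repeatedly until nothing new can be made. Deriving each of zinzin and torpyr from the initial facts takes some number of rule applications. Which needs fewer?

torpyr

torpyr: Using Recipe 2, tamhal and yultor make torpyr. [1 rule application]
zinzin: tamhal + yultor → torpyr (Recipe 2). runelm + torpyr → qormir (Recipe 11). Using Recipe 4, kyesyl and qormir make bryyor. Using Recipe 6, bryyor, runelm, and kyesyl make zinzin. [4 rule applications]
torpyr needs fewer.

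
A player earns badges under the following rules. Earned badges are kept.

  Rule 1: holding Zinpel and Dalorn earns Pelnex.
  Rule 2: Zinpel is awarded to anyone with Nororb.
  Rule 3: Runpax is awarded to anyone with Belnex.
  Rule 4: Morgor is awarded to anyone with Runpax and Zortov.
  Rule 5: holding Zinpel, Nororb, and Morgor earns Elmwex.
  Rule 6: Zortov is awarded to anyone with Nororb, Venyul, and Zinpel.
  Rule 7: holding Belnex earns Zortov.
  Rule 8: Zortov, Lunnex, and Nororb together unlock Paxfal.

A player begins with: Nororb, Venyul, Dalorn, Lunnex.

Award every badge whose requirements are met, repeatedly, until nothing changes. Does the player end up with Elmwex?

No

Elmwex would need Zinpel, Nororb, and Morgor (Rule 5), but Morgor is never earned.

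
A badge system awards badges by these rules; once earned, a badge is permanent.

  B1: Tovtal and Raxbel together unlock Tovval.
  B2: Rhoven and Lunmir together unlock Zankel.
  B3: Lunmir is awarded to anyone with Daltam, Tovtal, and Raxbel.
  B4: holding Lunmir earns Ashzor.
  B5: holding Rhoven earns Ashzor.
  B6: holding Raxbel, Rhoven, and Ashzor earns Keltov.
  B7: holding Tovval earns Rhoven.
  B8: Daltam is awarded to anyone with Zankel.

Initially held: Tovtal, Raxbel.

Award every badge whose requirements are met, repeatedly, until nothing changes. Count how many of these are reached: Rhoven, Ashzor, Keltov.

3

With Tovtal and Raxbel, Tovval is earned (B1).
With Tovval, Rhoven is earned (B7).
With Rhoven, Ashzor is earned (B5).
With Raxbel, Rhoven, and Ashzor, Keltov is earned (B6).
Rhoven: reached.
Ashzor: reached.
Keltov: reached.
All 3 are reached.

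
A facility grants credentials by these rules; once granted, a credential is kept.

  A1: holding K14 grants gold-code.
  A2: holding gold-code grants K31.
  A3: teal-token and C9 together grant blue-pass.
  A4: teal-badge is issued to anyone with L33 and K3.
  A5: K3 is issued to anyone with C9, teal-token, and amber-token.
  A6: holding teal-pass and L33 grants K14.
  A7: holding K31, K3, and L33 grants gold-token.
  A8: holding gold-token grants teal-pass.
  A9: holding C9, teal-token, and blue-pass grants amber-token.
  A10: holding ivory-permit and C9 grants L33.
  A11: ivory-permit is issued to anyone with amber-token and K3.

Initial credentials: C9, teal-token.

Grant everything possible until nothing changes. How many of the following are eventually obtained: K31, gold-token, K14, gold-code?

0

K31 would need gold-code (A2), but gold-code is never granted.
gold-token would need K31, K3, and L33 (A7), but K31 is never granted.
K14 would need teal-pass and L33 (A6), but teal-pass is never granted.
gold-code would need K14 (A1), but K14 is never granted.
None of the 4 are reached.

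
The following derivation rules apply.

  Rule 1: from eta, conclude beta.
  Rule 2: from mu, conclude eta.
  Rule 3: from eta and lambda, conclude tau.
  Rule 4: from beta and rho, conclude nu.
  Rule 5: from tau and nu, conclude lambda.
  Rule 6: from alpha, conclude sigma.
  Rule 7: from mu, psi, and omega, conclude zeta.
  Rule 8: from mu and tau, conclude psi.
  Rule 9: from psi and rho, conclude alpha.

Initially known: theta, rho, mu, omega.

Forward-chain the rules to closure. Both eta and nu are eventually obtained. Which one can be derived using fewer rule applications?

eta: mu holds, so eta follows (Rule 2). [1 rule application]
nu: From mu, Rule 2 gives eta. From eta, Rule 1 gives beta. From beta and rho, Rule 4 gives nu. [3 rule applications]
eta needs fewer.

eta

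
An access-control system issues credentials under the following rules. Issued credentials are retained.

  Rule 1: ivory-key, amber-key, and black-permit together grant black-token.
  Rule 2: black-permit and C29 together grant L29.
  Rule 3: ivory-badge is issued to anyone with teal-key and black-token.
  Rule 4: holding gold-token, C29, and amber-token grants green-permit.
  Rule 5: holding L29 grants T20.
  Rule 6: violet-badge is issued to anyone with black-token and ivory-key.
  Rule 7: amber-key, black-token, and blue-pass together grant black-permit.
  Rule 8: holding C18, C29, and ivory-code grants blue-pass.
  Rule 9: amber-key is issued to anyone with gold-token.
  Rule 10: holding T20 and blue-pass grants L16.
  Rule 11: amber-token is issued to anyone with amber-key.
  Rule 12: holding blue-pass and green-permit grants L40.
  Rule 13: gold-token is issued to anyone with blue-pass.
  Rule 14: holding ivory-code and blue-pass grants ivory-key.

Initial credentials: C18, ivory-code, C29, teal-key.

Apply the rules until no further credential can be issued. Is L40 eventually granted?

Holding C18, C29, and ivory-code grants blue-pass (Rule 8).
Holding blue-pass grants gold-token (Rule 13).
Holding gold-token grants amber-key (Rule 9).
Holding amber-key grants amber-token (Rule 11).
Holding gold-token, C29, and amber-token grants green-permit (Rule 4).
Holding blue-pass and green-permit grants L40 (Rule 12).

Yes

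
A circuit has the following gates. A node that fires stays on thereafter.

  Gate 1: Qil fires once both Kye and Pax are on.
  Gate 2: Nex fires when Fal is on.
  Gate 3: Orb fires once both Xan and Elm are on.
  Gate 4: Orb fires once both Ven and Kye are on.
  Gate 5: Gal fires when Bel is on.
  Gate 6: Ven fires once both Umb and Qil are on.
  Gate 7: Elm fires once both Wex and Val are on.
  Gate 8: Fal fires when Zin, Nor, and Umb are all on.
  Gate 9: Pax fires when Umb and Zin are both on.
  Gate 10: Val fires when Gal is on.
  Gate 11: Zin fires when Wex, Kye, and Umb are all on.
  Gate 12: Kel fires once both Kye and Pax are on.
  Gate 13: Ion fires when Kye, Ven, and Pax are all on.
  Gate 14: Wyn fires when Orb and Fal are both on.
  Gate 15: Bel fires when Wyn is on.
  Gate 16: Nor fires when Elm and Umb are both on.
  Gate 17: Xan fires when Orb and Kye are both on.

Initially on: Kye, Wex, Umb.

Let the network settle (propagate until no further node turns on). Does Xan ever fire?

Wex, Kye, and Umb are on, so Zin fires (Gate 11).
Umb and Zin are on, so Pax fires (Gate 9).
Kye and Pax are on, so Qil fires (Gate 1).
Umb and Qil are on, so Ven fires (Gate 6).
Gate 4: Ven and Kye on → Orb on.
Gate 17: Orb and Kye on → Xan on.

Yes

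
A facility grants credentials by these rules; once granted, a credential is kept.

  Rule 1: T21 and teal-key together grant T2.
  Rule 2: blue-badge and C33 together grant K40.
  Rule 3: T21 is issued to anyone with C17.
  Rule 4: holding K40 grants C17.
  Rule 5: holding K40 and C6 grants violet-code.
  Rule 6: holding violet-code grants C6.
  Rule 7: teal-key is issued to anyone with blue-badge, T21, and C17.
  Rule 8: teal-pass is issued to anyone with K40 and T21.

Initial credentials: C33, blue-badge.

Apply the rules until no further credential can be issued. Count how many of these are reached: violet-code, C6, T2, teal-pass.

2

Holding blue-badge and C33 grants K40 (Rule 2).
Holding K40 grants C17 (Rule 4).
Holding C17 grants T21 (Rule 3).
Holding blue-badge, T21, and C17 grants teal-key (Rule 7).
Holding K40 and T21 grants teal-pass (Rule 8).
Holding T21 and teal-key grants T2 (Rule 1).
violet-code would need K40 and C6 (Rule 5), but C6 is never granted.
C6 would need violet-code (Rule 6), but violet-code is never granted.
T2: reached.
teal-pass: reached.
Reached: T2 and teal-pass — 2 of the 4.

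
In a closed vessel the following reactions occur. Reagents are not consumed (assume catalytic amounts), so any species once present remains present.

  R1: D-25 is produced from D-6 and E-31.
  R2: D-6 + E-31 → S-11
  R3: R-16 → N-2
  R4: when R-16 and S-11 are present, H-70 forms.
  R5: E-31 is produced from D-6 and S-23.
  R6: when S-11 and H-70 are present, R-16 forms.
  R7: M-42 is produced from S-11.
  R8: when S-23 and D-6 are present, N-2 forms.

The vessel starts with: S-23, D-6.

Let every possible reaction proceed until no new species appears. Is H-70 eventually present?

No

H-70 would need R-16 and S-11 (R4), but R-16 never forms.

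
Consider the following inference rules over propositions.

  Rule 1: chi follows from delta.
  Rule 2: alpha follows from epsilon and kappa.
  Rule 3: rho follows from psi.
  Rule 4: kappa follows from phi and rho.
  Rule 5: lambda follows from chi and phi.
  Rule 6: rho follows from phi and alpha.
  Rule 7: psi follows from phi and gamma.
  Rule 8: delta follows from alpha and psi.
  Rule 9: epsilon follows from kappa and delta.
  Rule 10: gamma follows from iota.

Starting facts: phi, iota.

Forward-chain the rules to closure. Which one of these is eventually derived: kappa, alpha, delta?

kappa

From iota, Rule 10 gives gamma.
phi and gamma hold, so psi follows (Rule 7).
psi holds, so rho follows (Rule 3).
From phi and rho, Rule 4 gives kappa.
alpha would need epsilon and kappa (Rule 2), but epsilon is never established. delta would need alpha and psi (Rule 8), but alpha is never established.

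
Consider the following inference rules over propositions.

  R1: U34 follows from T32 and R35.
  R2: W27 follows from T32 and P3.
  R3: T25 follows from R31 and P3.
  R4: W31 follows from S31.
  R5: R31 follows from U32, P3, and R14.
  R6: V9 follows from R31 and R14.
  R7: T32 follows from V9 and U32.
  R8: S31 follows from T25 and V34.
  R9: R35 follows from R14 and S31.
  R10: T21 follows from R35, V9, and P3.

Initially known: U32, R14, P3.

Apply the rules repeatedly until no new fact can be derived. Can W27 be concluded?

From U32, P3, and R14, R5 gives R31.
From R31 and R14, R6 gives V9.
V9 and U32 hold, so T32 follows (R7).
T32 and P3 hold, so W27 follows (R2).

Yes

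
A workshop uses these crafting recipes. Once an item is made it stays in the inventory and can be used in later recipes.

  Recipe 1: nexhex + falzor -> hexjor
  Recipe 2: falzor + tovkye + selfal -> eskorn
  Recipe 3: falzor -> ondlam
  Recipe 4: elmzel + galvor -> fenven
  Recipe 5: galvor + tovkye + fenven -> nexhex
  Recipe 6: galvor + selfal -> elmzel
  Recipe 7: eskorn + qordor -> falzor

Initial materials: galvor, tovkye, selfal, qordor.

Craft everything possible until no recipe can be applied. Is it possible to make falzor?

falzor would need eskorn and qordor (Recipe 7), but eskorn is never obtained.

No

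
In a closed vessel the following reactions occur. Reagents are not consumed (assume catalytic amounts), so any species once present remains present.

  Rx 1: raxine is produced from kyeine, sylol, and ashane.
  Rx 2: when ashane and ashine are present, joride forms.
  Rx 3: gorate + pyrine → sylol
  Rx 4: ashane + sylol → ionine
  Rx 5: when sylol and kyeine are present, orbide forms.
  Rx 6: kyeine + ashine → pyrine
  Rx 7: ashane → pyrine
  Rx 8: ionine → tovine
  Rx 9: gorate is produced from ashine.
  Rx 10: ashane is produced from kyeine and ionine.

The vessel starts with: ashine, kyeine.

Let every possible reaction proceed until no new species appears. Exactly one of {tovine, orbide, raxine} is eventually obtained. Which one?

kyeine and ashine present → pyrine forms (Rx 6).
ashine present → gorate forms (Rx 9).
gorate and pyrine present → sylol forms (Rx 3).
sylol and kyeine present → orbide forms (Rx 5).
tovine would need ionine (Rx 8), but ionine never forms. raxine would need kyeine, sylol, and ashane (Rx 1), but ashane never forms.

orbide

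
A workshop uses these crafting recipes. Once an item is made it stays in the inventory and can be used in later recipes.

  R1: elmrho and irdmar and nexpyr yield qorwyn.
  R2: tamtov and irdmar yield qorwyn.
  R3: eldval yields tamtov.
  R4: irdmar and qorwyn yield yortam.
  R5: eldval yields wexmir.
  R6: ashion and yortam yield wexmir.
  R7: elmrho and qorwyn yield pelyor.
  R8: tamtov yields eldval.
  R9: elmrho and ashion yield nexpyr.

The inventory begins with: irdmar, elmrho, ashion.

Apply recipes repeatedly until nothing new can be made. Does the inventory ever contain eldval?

No

eldval would need tamtov (R8), but tamtov is never obtained.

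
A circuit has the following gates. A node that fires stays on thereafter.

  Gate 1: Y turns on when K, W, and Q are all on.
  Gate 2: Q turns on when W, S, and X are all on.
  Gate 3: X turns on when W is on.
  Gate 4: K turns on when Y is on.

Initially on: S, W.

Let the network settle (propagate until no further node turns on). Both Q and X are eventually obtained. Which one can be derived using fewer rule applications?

X

X: W is on, so X turns on (Gate 3). [1 rule application]
Q: Gate 3: W on → X on. Gate 2: W, S, and X on → Q on. [2 rule applications]
X needs fewer.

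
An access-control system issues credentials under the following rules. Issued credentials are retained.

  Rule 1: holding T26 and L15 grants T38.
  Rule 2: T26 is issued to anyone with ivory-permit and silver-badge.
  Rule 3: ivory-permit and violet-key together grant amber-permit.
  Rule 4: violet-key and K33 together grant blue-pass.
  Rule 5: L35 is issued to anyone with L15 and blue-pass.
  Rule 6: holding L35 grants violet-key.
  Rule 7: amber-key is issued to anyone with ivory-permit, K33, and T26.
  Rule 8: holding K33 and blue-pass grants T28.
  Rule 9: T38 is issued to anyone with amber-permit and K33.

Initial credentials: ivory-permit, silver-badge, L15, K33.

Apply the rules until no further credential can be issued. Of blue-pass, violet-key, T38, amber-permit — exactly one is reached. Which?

T38

Holding ivory-permit and silver-badge grants T26 (Rule 2).
Holding T26 and L15 grants T38 (Rule 1).
amber-permit would need ivory-permit and violet-key (Rule 3), but violet-key is never granted. violet-key would need L35 (Rule 6), but L35 is never granted. blue-pass would need violet-key and K33 (Rule 4), but violet-key is never granted.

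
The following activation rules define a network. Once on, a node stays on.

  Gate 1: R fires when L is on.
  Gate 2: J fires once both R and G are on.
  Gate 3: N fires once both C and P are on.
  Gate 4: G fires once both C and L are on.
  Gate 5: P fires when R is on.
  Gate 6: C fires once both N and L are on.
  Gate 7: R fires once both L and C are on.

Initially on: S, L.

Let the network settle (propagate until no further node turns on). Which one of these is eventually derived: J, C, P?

P

Gate 1: L on → R on.
Gate 5: R on → P on.
J would need R and G (Gate 2), but G never turns on. C would need N and L (Gate 6), but N never turns on.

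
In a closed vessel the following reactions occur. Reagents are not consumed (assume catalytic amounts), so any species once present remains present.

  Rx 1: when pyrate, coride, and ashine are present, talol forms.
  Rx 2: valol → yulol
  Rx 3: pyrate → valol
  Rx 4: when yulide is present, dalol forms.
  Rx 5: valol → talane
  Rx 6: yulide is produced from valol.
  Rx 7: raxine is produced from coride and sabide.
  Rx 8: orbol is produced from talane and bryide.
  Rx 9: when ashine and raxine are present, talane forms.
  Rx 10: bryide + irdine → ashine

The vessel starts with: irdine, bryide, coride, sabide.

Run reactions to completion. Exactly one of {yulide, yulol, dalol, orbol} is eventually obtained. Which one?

coride and sabide present → raxine forms (Rx 7).
bryide and irdine present → ashine forms (Rx 10).
ashine and raxine present → talane forms (Rx 9).
talane and bryide present → orbol forms (Rx 8).
yulide would need valol (Rx 6), but valol never forms. dalol would need yulide (Rx 4), but yulide never forms. yulol would need valol (Rx 2), but valol never forms.

orbol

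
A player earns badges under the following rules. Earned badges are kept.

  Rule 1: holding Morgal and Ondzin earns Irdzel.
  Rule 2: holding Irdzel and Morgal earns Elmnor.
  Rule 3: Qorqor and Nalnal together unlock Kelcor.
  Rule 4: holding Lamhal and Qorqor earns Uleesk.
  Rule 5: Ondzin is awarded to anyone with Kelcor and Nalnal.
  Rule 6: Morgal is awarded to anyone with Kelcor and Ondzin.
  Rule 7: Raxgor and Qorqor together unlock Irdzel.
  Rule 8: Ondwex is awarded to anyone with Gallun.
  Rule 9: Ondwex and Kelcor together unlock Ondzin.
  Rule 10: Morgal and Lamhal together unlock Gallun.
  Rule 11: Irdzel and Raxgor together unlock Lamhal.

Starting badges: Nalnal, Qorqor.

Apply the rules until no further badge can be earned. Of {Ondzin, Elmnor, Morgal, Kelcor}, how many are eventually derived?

With Qorqor and Nalnal, Kelcor is earned (Rule 3).
With Kelcor and Nalnal, Ondzin is earned (Rule 5).
With Kelcor and Ondzin, Morgal is earned (Rule 6).
With Morgal and Ondzin, Irdzel is earned (Rule 1).
With Irdzel and Morgal, Elmnor is earned (Rule 2).
Ondzin: reached.
Elmnor: reached.
Morgal: reached.
Kelcor: reached.
All 4 are reached.

4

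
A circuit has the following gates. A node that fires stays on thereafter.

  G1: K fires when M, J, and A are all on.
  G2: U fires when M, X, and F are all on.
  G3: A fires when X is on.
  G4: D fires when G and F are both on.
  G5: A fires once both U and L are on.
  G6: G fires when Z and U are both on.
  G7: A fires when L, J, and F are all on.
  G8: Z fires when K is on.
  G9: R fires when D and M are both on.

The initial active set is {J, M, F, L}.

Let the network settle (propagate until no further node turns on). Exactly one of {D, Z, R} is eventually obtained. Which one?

G7: L, J, and F on → A on.
G1: M, J, and A on → K on.
G8: K on → Z on.
R would need D and M (G9), but D never turns on. D would need G and F (G4), but G never turns on.

Z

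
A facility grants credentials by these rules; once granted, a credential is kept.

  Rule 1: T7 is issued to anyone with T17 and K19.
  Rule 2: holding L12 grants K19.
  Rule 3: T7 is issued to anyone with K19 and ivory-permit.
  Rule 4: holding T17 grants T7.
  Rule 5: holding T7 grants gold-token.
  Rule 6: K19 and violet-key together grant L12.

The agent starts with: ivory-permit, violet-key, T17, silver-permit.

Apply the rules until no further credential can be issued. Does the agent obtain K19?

K19 would need L12 (Rule 2), but L12 is never granted.

No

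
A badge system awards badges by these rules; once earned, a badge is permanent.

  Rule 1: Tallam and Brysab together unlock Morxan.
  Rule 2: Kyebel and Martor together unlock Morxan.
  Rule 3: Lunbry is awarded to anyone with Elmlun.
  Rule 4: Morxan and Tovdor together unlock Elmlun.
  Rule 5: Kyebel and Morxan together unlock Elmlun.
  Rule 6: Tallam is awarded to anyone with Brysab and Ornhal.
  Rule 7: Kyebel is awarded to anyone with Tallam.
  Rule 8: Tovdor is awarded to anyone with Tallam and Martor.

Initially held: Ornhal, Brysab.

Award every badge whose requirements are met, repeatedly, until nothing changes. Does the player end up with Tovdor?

Tovdor would need Tallam and Martor (Rule 8), but Martor is never earned.

No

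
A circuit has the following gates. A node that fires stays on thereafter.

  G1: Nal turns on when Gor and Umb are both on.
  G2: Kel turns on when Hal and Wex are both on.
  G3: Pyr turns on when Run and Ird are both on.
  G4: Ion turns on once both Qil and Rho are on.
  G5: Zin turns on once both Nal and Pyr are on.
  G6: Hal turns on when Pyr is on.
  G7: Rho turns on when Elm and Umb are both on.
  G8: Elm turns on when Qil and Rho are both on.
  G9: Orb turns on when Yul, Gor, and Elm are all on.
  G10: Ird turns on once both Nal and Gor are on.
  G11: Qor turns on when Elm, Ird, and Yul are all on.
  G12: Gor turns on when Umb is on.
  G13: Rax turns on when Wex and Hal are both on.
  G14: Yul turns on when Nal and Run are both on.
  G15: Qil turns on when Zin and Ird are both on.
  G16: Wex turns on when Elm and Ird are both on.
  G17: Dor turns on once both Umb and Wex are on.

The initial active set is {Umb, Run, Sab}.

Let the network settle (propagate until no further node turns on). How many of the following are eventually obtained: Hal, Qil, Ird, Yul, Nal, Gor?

Umb is on, so Gor turns on (G12).
Gor and Umb are on, so Nal turns on (G1).
Nal and Run are on, so Yul turns on (G14).
Nal and Gor are on, so Ird turns on (G10).
Run and Ird are on, so Pyr turns on (G3).
G5: Nal and Pyr on → Zin on.
G6: Pyr on → Hal on.
Zin and Ird are on, so Qil turns on (G15).
Hal: reached.
Qil: reached.
Ird: reached.
Yul: reached.
Nal: reached.
Gor: reached.
All 6 are reached.

6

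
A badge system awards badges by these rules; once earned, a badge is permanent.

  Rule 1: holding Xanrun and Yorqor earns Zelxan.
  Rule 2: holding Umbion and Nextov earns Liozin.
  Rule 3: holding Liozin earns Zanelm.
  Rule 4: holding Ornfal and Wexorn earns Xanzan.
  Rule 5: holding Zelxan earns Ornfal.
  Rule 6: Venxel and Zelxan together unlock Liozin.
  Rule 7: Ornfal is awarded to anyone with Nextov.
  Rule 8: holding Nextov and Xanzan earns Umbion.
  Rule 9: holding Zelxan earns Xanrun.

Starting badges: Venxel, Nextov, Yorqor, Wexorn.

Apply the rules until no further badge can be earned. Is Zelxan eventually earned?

Zelxan would need Xanrun and Yorqor (Rule 1), but Xanrun is never earned.

No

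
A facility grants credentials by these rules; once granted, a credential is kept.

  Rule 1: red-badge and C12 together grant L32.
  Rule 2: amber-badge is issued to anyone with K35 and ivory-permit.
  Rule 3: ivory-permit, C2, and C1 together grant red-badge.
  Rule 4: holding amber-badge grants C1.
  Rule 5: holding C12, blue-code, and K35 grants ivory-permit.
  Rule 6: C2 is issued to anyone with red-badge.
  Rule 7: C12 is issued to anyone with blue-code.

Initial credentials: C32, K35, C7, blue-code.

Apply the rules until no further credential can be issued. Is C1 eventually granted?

Holding blue-code grants C12 (Rule 7).
Holding C12, blue-code, and K35 grants ivory-permit (Rule 5).
Holding K35 and ivory-permit grants amber-badge (Rule 2).
Holding amber-badge grants C1 (Rule 4).

Yes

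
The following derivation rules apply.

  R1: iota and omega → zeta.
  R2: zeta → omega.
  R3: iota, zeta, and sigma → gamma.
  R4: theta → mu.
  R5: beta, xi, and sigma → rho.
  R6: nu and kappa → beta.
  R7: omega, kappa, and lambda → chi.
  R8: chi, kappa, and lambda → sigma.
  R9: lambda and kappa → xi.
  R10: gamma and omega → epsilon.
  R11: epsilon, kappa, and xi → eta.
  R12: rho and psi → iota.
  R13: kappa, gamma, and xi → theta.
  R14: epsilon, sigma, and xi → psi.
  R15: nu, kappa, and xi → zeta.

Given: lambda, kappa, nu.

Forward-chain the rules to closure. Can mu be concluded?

mu would need theta (R4), but theta is never established.

No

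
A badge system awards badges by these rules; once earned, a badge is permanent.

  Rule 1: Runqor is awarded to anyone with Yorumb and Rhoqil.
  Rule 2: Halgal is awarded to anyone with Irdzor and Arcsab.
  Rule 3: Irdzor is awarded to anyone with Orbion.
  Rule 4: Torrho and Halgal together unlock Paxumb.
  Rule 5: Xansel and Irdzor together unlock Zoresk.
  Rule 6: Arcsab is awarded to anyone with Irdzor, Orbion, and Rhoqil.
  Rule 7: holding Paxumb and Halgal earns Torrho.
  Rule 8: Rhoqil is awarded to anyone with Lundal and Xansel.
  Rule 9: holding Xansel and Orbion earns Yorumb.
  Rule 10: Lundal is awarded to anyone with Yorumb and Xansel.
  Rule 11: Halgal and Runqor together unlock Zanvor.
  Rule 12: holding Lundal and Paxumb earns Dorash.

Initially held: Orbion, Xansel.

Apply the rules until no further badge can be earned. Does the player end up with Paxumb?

Paxumb would need Torrho and Halgal (Rule 4), but Torrho is never earned.

No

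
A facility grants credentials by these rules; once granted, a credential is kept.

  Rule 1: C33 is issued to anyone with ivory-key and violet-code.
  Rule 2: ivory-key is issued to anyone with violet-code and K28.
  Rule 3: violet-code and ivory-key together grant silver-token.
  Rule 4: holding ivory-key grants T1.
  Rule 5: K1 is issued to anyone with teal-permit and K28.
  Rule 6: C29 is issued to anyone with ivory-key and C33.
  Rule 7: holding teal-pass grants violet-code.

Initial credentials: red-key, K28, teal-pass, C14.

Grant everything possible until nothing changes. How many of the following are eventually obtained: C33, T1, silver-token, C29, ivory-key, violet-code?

6

Holding teal-pass grants violet-code (Rule 7).
Holding violet-code and K28 grants ivory-key (Rule 2).
Holding violet-code and ivory-key grants silver-token (Rule 3).
Holding ivory-key and violet-code grants C33 (Rule 1).
Holding ivory-key grants T1 (Rule 4).
Holding ivory-key and C33 grants C29 (Rule 6).
C33: reached.
T1: reached.
silver-token: reached.
C29: reached.
ivory-key: reached.
violet-code: reached.
All 6 are reached.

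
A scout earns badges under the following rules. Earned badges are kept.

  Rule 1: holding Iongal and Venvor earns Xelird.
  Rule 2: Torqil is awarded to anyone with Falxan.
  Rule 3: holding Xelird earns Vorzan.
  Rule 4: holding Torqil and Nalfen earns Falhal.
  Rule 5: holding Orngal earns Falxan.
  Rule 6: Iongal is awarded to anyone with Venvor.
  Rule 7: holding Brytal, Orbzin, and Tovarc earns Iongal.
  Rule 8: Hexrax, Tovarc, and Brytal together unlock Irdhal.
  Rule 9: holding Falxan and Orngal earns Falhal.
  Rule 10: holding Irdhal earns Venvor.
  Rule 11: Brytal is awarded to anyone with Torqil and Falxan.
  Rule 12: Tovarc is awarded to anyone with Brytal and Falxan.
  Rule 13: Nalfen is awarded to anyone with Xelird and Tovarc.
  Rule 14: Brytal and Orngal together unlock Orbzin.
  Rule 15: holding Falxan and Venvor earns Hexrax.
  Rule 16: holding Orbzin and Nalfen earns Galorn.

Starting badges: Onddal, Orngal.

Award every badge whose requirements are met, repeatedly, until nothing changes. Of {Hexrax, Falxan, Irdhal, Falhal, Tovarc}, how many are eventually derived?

With Orngal, Falxan is earned (Rule 5).
With Falxan and Orngal, Falhal is earned (Rule 9).
With Falxan, Torqil is earned (Rule 2).
With Torqil and Falxan, Brytal is earned (Rule 11).
With Brytal and Falxan, Tovarc is earned (Rule 12).
Hexrax would need Falxan and Venvor (Rule 15), but Venvor is never earned.
Falxan: reached.
Irdhal would need Hexrax, Tovarc, and Brytal (Rule 8), but Hexrax is never earned.
Falhal: reached.
Tovarc: reached.
Reached: Falxan, Falhal, and Tovarc — 3 of the 5.

3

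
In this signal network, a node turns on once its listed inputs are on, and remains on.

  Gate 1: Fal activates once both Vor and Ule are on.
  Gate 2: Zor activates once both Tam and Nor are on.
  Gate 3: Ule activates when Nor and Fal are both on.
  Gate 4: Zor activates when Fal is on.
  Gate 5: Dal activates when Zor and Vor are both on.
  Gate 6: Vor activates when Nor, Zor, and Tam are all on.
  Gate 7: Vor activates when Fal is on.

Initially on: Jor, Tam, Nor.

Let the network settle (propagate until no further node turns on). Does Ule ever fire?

No

Ule would need Nor and Fal (Gate 3), but Fal never turns on.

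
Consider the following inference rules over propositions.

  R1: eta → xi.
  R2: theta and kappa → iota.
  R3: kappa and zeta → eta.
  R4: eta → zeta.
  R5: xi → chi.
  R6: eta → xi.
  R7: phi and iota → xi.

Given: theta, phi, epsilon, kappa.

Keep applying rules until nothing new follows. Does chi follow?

theta and kappa hold, so iota follows (R2).
From phi and iota, R7 gives xi.
From xi, R5 gives chi.

Yes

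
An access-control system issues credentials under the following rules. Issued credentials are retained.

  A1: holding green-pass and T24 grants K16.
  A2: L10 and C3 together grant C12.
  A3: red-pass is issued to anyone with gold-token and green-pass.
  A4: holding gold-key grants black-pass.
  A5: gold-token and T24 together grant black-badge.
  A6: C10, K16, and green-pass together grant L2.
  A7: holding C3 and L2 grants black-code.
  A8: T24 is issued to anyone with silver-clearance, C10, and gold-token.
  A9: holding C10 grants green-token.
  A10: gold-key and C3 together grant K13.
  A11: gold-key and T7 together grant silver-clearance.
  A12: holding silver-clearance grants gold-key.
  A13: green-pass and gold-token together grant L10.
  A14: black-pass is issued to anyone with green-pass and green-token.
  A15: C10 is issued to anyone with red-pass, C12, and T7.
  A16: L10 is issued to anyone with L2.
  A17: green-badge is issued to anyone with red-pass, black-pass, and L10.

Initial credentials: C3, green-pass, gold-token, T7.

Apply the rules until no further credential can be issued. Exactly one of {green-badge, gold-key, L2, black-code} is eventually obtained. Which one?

green-badge

Holding gold-token and green-pass grants red-pass (A3).
Holding green-pass and gold-token grants L10 (A13).
Holding L10 and C3 grants C12 (A2).
Holding red-pass, C12, and T7 grants C10 (A15).
Holding C10 grants green-token (A9).
Holding green-pass and green-token grants black-pass (A14).
Holding red-pass, black-pass, and L10 grants green-badge (A17).
gold-key would need silver-clearance (A12), but silver-clearance is never granted. black-code would need C3 and L2 (A7), but L2 is never granted. L2 would need C10, K16, and green-pass (A6), but K16 is never granted.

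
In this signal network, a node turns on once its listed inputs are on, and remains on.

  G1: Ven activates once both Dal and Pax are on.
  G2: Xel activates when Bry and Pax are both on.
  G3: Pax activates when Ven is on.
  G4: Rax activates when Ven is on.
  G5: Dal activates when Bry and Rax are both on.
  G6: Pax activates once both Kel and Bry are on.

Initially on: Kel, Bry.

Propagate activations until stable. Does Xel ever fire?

Kel and Bry are on, so Pax activates (G6).
Bry and Pax are on, so Xel activates (G2).

Yes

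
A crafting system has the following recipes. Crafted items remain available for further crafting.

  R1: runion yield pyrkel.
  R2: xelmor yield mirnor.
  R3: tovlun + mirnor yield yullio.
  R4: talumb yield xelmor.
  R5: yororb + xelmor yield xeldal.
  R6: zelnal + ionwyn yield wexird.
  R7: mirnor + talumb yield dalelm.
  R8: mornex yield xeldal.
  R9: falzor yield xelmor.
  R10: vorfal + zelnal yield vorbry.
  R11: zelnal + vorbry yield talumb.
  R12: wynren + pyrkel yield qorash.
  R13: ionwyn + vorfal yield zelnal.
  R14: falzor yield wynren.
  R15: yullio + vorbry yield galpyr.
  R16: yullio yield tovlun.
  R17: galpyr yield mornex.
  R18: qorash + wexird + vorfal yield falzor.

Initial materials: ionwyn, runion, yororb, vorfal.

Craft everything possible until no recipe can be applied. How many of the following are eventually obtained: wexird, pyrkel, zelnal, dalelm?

4

Using R13, ionwyn and vorfal make zelnal.
Using R1, runion makes pyrkel.
vorfal + zelnal → vorbry (R10).
zelnal + ionwyn → wexird (R6).
Using R11, zelnal and vorbry make talumb.
Using R4, talumb makes xelmor.
Using R2, xelmor makes mirnor.
mirnor + talumb → dalelm (R7).
wexird: reached.
pyrkel: reached.
zelnal: reached.
dalelm: reached.
All 4 are reached.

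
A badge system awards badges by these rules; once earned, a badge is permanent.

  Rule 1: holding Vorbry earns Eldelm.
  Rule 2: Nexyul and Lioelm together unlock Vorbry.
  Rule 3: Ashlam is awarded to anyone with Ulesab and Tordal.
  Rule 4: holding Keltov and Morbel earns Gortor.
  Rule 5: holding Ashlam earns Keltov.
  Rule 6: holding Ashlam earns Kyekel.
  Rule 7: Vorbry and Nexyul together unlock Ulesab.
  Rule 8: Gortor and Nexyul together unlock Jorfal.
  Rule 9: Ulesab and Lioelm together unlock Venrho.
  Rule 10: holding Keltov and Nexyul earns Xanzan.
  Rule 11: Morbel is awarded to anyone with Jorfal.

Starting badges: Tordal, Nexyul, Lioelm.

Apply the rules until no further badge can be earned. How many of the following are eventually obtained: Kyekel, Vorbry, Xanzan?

With Nexyul and Lioelm, Vorbry is earned (Rule 2).
With Vorbry and Nexyul, Ulesab is earned (Rule 7).
With Ulesab and Tordal, Ashlam is earned (Rule 3).
With Ashlam, Kyekel is earned (Rule 6).
With Ashlam, Keltov is earned (Rule 5).
With Keltov and Nexyul, Xanzan is earned (Rule 10).
Kyekel: reached.
Vorbry: reached.
Xanzan: reached.
All 3 are reached.

3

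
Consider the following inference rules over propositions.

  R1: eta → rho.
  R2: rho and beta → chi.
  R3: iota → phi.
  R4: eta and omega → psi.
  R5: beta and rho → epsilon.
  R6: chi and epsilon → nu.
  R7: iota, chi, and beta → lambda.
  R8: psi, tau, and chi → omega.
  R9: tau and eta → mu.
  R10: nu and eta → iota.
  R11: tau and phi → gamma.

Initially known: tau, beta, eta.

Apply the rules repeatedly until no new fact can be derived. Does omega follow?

omega would need psi, tau, and chi (R8), but psi is never established.

No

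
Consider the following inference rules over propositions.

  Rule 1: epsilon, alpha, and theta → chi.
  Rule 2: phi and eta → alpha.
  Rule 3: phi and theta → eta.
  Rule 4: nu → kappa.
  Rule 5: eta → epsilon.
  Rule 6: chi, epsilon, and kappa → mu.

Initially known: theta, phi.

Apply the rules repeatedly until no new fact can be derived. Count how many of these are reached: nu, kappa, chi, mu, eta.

From phi and theta, Rule 3 gives eta.
phi and eta hold, so alpha follows (Rule 2).
From eta, Rule 5 gives epsilon.
From epsilon, alpha, and theta, Rule 1 gives chi.
No rule produces nu, and it is not given.
kappa would need nu (Rule 4), but nu is never established.
chi: reached.
mu would need chi, epsilon, and kappa (Rule 6), but kappa is never established.
eta: reached.
Reached: chi and eta — 2 of the 5.

2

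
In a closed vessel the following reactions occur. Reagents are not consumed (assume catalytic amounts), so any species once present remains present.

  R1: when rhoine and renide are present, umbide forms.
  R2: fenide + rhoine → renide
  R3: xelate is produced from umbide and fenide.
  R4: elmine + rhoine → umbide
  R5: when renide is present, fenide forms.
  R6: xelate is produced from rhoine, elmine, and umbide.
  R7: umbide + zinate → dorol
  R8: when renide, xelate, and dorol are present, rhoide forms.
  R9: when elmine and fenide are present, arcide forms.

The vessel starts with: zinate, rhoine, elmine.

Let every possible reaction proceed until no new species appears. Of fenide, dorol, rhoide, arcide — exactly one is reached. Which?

dorol

elmine and rhoine present → umbide forms (R4).
umbide and zinate present → dorol forms (R7).
rhoide would need renide, xelate, and dorol (R8), but renide never forms. fenide would need renide (R5), but renide never forms. arcide would need elmine and fenide (R9), but fenide never forms.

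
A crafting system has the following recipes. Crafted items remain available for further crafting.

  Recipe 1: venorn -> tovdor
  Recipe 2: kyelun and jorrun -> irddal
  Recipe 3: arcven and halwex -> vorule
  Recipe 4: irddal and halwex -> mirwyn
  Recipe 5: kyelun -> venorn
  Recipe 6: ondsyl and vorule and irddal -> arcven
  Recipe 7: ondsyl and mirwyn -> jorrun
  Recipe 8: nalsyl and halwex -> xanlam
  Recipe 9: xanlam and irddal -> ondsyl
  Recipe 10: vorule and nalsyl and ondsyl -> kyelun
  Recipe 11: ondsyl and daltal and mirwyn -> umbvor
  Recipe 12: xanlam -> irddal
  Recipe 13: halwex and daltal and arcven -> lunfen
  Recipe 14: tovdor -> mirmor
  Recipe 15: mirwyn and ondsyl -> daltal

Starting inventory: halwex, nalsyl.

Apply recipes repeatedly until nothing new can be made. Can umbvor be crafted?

Yes

nalsyl and halwex -> xanlam (Recipe 8).
xanlam -> irddal (Recipe 12).
Using Recipe 9, xanlam and irddal make ondsyl.
Using Recipe 4, irddal and halwex make mirwyn.
Using Recipe 15, mirwyn and ondsyl make daltal.
ondsyl and daltal and mirwyn -> umbvor (Recipe 11).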